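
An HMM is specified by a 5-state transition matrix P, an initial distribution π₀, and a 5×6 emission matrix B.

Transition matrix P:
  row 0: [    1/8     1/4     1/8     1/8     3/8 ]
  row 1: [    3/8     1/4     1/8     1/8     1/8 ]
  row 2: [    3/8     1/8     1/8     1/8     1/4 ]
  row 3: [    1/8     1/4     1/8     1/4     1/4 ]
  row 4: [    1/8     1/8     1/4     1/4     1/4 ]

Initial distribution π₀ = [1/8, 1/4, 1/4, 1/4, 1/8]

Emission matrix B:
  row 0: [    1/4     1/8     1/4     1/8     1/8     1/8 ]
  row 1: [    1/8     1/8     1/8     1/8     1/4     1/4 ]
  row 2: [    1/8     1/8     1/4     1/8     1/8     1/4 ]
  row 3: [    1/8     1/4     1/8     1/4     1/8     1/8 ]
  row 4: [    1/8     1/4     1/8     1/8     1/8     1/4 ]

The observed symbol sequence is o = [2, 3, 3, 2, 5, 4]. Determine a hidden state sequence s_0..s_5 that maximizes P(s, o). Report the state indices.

t=0: δ = [3.125e-02, 3.125e-02, 6.250e-02, 3.125e-02, 1.562e-02]  (obs o_0=2)
t=1: δ = [2.930e-03, 9.766e-04, 9.766e-04, 1.953e-03, 1.953e-03]  ψ = [2, 0, 2, 2, 2]  (obs o_1=3)
t=2: δ = [4.578e-05, 9.155e-05, 6.104e-05, 1.221e-04, 1.373e-04]  ψ = [0, 0, 4, 3, 0]  (obs o_2=3)
t=3: δ = [8.583e-06, 3.815e-06, 8.583e-06, 4.292e-06, 4.292e-06]  ψ = [1, 3, 4, 4, 4]  (obs o_3=2)
t=4: δ = [4.023e-07, 5.364e-07, 2.682e-07, 1.341e-07, 8.047e-07]  ψ = [2, 0, 0, 0, 0]  (obs o_4=5)
t=5: δ = [2.515e-08, 3.353e-08, 2.515e-08, 2.515e-08, 2.515e-08]  ψ = [1, 1, 4, 4, 4]  (obs o_5=4)
backtrack: best end state = 1; path = [2, 0, 1, 0, 1, 1]

path = [2, 0, 1, 0, 1, 1]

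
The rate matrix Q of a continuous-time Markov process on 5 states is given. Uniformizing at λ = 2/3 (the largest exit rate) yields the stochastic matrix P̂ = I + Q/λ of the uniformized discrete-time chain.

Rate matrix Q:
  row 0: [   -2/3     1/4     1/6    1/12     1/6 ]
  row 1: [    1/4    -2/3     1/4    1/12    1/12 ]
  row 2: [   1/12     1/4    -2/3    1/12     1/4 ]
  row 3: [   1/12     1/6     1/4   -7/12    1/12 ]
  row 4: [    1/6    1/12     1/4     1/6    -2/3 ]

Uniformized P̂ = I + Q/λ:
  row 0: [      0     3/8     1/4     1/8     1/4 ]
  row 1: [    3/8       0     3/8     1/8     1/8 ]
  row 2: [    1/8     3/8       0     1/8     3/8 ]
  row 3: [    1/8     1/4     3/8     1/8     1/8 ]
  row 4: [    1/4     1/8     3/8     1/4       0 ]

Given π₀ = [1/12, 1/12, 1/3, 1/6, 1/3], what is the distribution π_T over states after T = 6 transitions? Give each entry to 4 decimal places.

t=0: π = [0.0833, 0.0833, 0.3333, 0.1667, 0.3333]
t=1: π = [0.1771, 0.2396, 0.2396, 0.1667, 0.1771]
t=2: π = [0.1849, 0.2201, 0.2630, 0.1471, 0.1849]
t=3: π = [0.1800, 0.2279, 0.2533, 0.1481, 0.1908]
t=4: π = [0.1833, 0.2233, 0.2575, 0.1488, 0.1870]
t=5: π = [0.1813, 0.2259, 0.2555, 0.1484, 0.1889]
t=6: π = [0.1824, 0.2245, 0.2565, 0.1486, 0.1879]

π = [0.1824, 0.2245, 0.2565, 0.1486, 0.1879]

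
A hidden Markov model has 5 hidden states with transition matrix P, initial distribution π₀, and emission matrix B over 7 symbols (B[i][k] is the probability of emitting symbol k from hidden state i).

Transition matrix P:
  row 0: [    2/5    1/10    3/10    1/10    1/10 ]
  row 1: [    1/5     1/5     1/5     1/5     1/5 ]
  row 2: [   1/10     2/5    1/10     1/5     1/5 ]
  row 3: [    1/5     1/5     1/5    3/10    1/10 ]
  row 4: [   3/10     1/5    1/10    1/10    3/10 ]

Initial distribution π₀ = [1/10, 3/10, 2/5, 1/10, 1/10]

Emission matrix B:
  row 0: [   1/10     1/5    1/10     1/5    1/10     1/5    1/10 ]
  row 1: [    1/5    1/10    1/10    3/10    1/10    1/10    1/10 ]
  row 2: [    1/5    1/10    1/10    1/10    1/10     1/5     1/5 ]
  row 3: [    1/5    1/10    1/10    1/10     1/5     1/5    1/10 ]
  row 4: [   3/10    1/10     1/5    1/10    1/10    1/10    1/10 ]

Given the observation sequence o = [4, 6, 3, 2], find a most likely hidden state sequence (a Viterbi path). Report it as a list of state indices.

t=0: δ = [1.000e-02, 3.000e-02, 4.000e-02, 2.000e-02, 1.000e-02]  (obs o_0=4)
t=1: δ = [6.000e-04, 1.600e-03, 1.200e-03, 8.000e-04, 8.000e-04]  ψ = [1, 2, 1, 2, 2]  (obs o_1=6)
t=2: δ = [6.400e-05, 1.440e-04, 3.200e-05, 3.200e-05, 3.200e-05]  ψ = [1, 2, 1, 1, 1]  (obs o_2=3)
t=3: δ = [2.880e-06, 2.880e-06, 2.880e-06, 2.880e-06, 5.760e-06]  ψ = [1, 1, 1, 1, 1]  (obs o_3=2)
backtrack: best end state = 4; path = [1, 2, 1, 4]

path = [1, 2, 1, 4]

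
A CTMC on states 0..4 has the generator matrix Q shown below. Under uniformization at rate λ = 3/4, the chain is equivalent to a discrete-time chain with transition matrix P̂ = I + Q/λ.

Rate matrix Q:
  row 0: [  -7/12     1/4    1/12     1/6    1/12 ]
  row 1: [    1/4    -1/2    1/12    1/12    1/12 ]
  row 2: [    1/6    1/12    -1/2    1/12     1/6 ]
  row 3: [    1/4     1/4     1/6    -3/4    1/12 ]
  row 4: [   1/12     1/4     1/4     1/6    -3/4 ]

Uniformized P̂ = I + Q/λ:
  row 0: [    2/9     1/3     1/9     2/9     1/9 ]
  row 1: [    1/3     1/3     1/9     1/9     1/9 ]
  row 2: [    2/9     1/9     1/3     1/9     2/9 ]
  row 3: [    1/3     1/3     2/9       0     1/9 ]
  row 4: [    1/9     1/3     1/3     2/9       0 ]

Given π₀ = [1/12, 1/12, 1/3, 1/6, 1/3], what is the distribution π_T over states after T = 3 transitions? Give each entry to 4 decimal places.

π = [0.2526, 0.2860, 0.2019, 0.1391, 0.1204]

t=0: π = [0.0833, 0.0833, 0.3333, 0.1667, 0.3333]
t=1: π = [0.2130, 0.2593, 0.2778, 0.1389, 0.1111]
t=2: π = [0.2541, 0.2716, 0.2130, 0.1317, 0.1296]
t=3: π = [0.2526, 0.2860, 0.2019, 0.1391, 0.1204]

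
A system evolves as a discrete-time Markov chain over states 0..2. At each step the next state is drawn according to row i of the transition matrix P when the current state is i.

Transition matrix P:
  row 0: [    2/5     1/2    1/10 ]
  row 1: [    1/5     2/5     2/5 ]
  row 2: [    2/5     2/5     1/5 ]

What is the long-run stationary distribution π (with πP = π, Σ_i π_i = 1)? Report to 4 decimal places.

Balance equations π_j = Σ_i π_i·P[i][j]:
  π_0 = 2/5·π_0 + 1/5·π_1 + 2/5·π_2
  π_1 = 1/2·π_0 + 2/5·π_1 + 2/5·π_2
  normalize: π_0 + π_1 + π_2 = 1
Solving the linear system gives exactly π = [16/51, 22/51, 13/51].

π = [0.3137, 0.4314, 0.2549]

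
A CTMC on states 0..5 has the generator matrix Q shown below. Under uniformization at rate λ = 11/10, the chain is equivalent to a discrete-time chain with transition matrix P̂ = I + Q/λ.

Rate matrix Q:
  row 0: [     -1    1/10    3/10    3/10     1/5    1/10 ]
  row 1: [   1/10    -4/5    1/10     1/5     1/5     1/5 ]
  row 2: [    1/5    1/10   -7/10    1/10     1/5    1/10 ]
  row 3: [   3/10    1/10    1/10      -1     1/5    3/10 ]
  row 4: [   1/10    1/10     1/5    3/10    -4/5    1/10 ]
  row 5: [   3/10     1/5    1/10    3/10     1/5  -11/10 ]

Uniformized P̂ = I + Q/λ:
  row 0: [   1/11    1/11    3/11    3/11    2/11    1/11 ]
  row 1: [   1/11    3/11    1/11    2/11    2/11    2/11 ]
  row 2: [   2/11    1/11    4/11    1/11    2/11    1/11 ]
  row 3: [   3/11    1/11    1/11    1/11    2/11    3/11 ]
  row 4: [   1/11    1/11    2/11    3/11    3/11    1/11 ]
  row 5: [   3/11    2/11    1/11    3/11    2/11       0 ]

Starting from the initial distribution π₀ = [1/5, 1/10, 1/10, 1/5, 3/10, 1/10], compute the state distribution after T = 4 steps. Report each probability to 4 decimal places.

π = [0.1661, 0.1250, 0.1914, 0.1916, 0.2000, 0.1259]

t=0: π = [0.2000, 0.1000, 0.1000, 0.2000, 0.3000, 0.1000]
t=1: π = [0.1545, 0.1182, 0.1818, 0.2091, 0.2091, 0.1273]
t=2: π = [0.1686, 0.1240, 0.1876, 0.1909, 0.2008, 0.1281]
t=3: π = [0.1660, 0.1251, 0.1910, 0.1926, 0.2001, 0.1252]
t=4: π = [0.1661, 0.1250, 0.1914, 0.1916, 0.2000, 0.1259]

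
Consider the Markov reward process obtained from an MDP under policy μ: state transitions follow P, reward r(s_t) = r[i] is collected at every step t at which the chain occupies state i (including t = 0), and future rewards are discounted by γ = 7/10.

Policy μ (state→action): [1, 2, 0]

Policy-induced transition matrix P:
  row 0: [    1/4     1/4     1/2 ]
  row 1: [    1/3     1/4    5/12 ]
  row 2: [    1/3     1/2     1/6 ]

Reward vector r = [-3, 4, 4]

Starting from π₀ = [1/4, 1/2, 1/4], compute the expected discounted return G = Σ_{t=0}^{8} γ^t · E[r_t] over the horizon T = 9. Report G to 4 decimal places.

G = 6.2871

t=0: π = [0.2500, 0.5000, 0.2500], E[r] = 2.2500, γ^t·E[r] = 2.250000, running G = 2.250000
t=1: π = [0.3125, 0.3125, 0.3750], E[r] = 1.8125, γ^t·E[r] = 1.268750, running G = 3.518750
t=2: π = [0.3073, 0.3438, 0.3490], E[r] = 1.8490, γ^t·E[r] = 0.905990, running G = 4.424740
t=3: π = [0.3077, 0.3372, 0.3550], E[r] = 1.8459, γ^t·E[r] = 0.633151, running G = 5.057890
t=4: π = [0.3077, 0.3388, 0.3536], E[r] = 1.8462, γ^t·E[r] = 0.443266, running G = 5.501156
t=5: π = [0.3077, 0.3384, 0.3539], E[r] = 1.8462, γ^t·E[r] = 0.310283, running G = 5.811439
t=6: π = [0.3077, 0.3385, 0.3538], E[r] = 1.8462, γ^t·E[r] = 0.217198, running G = 6.028637
t=7: π = [0.3077, 0.3385, 0.3539], E[r] = 1.8462, γ^t·E[r] = 0.152039, running G = 6.180676
t=8: π = [0.3077, 0.3385, 0.3538], E[r] = 1.8462, γ^t·E[r] = 0.106427, running G = 6.287103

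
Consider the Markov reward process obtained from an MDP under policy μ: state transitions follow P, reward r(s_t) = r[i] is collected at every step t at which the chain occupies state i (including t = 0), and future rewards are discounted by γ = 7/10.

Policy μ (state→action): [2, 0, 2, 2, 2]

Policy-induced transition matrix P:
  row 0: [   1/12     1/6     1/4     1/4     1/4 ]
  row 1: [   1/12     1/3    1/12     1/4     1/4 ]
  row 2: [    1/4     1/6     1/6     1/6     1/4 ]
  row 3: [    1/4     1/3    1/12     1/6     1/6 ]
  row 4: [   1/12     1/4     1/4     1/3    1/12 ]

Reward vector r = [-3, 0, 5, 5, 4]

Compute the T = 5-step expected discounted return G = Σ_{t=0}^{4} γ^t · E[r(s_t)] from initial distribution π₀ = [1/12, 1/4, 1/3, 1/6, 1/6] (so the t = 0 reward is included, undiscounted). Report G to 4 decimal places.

G = 6.9315

t=0: π = [0.0833, 0.2500, 0.3333, 0.1667, 0.1667], E[r] = 2.9167, γ^t·E[r] = 2.916667, running G = 2.916667
t=1: π = [0.1667, 0.2500, 0.1528, 0.2222, 0.2083], E[r] = 2.2083, γ^t·E[r] = 1.545833, running G = 4.462500
t=2: π = [0.1458, 0.2627, 0.1586, 0.2361, 0.1968], E[r] = 2.3229, γ^t·E[r] = 1.138229, running G = 5.600729
t=3: π = [0.1491, 0.2662, 0.1536, 0.2335, 0.1975], E[r] = 2.2785, γ^t·E[r] = 0.781542, running G = 6.382272
t=4: π = [0.1479, 0.2664, 0.1539, 0.2342, 0.1976], E[r] = 2.2874, γ^t·E[r] = 0.549216, running G = 6.931488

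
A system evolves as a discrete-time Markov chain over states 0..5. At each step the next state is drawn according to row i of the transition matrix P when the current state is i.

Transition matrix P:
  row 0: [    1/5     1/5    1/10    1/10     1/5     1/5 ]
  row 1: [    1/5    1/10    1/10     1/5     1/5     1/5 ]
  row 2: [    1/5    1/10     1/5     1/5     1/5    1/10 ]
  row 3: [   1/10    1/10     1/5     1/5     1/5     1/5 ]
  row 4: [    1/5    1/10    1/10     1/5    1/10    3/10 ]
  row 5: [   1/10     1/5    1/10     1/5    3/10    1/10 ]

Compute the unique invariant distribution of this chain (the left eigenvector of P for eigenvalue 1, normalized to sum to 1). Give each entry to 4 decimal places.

Balance equations π_j = Σ_i π_i·P[i][j]:
  π_0 = 1/5·π_0 + 1/5·π_1 + 1/5·π_2 + 1/10·π_3 + 1/5·π_4 + 1/10·π_5
  π_1 = 1/5·π_0 + 1/10·π_1 + 1/10·π_2 + 1/10·π_3 + 1/10·π_4 + 1/5·π_5
  π_2 = 1/10·π_0 + 1/10·π_1 + 1/5·π_2 + 1/5·π_3 + 1/10·π_4 + 1/10·π_5
  π_3 = 1/10·π_0 + 1/5·π_1 + 1/5·π_2 + 1/5·π_3 + 1/5·π_4 + 1/5·π_5
  π_4 = 1/5·π_0 + 1/5·π_1 + 1/5·π_2 + 1/5·π_3 + 1/10·π_4 + 3/10·π_5
  normalize: π_0 + π_1 + π_2 + π_3 + π_4 + π_5 = 1
Solving the linear system gives exactly π = [17412/106931, 14444/106931, 14064/106931, 19645/106931, 21269/106931, 1827/9721].

π = [0.1628, 0.1351, 0.1315, 0.1837, 0.1989, 0.1879]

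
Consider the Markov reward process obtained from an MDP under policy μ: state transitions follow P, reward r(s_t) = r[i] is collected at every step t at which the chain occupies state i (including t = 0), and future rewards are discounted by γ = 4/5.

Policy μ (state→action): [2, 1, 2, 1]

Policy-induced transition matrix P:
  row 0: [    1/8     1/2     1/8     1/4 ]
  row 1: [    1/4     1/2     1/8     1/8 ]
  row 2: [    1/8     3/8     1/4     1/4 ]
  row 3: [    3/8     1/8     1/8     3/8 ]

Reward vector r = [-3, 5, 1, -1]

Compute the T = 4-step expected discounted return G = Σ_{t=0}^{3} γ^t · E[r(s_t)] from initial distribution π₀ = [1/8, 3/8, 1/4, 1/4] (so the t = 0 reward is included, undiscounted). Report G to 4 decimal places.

t=0: π = [0.1250, 0.3750, 0.2500, 0.2500], E[r] = 1.5000, γ^t·E[r] = 1.500000, running G = 1.500000
t=1: π = [0.2344, 0.3750, 0.1563, 0.2344], E[r] = 1.0938, γ^t·E[r] = 0.875000, running G = 2.375000
t=2: π = [0.2305, 0.3926, 0.1445, 0.2324], E[r] = 1.1836, γ^t·E[r] = 0.757500, running G = 3.132500
t=3: π = [0.2322, 0.3948, 0.1431, 0.2300], E[r] = 1.1904, γ^t·E[r] = 0.609500, running G = 3.742000

G = 3.7420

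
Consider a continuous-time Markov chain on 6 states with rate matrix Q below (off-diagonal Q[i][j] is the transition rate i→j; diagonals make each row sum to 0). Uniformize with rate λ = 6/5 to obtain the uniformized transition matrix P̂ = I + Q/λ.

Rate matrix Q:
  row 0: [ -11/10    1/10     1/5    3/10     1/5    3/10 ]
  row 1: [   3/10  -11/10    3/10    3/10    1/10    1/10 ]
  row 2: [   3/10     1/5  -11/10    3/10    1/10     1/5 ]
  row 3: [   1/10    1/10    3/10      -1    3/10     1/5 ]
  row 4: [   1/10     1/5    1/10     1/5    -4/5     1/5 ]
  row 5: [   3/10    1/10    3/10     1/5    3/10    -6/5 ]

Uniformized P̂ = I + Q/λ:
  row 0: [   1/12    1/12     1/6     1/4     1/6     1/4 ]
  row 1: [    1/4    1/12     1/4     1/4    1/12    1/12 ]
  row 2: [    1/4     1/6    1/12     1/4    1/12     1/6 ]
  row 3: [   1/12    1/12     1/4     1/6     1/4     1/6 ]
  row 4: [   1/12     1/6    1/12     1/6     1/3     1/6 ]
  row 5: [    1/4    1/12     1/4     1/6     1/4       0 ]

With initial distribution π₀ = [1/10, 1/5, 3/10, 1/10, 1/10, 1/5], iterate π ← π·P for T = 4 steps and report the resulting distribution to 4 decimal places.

π = [0.1557, 0.1150, 0.1735, 0.2038, 0.2059, 0.1461]

t=0: π = [0.1000, 0.2000, 0.3000, 0.1000, 0.1000, 0.2000]
t=1: π = [0.2000, 0.1167, 0.1750, 0.2167, 0.1667, 0.1250]
t=2: π = [0.1528, 0.1118, 0.1764, 0.2076, 0.1986, 0.1528]
t=3: π = [0.1568, 0.1146, 0.1748, 0.2034, 0.2058, 0.1446]
t=4: π = [0.1557, 0.1150, 0.1735, 0.2038, 0.2059, 0.1461]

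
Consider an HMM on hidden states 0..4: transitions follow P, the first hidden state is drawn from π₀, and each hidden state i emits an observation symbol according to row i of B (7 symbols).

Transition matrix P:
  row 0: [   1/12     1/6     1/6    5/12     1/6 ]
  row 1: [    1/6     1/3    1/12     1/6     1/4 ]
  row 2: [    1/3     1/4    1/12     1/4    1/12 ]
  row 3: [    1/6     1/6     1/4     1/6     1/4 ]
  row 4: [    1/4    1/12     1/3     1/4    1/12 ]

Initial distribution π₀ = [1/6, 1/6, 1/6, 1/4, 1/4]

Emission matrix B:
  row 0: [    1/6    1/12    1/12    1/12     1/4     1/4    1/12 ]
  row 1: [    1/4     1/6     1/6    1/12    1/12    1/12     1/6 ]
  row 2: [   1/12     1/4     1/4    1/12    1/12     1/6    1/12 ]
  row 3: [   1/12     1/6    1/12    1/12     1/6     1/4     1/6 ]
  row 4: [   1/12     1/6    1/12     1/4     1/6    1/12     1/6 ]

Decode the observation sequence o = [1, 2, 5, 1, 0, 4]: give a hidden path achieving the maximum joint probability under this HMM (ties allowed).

t=0: δ = [1.389e-02, 2.778e-02, 4.167e-02, 4.167e-02, 4.167e-02]  (obs o_0=1)
t=1: δ = [1.157e-03, 1.736e-03, 3.472e-03, 8.681e-04, 8.681e-04]  ψ = [2, 2, 4, 2, 3]  (obs o_1=2)
t=2: δ = [2.894e-04, 7.234e-05, 4.823e-05, 2.170e-04, 3.617e-05]  ψ = [2, 2, 2, 2, 1]  (obs o_2=5)
t=3: δ = [3.014e-06, 8.038e-06, 1.356e-05, 2.009e-05, 9.042e-06]  ψ = [3, 0, 3, 0, 3]  (obs o_3=1)
t=4: δ = [7.535e-07, 8.477e-07, 4.186e-07, 2.826e-07, 4.186e-07]  ψ = [2, 2, 3, 2, 3]  (obs o_4=0)
t=5: δ = [3.532e-08, 2.355e-08, 1.163e-08, 5.233e-08, 3.532e-08]  ψ = [1, 1, 4, 0, 1]  (obs o_5=4)
backtrack: best end state = 3; path = [4, 2, 3, 2, 0, 3]

path = [4, 2, 3, 2, 0, 3]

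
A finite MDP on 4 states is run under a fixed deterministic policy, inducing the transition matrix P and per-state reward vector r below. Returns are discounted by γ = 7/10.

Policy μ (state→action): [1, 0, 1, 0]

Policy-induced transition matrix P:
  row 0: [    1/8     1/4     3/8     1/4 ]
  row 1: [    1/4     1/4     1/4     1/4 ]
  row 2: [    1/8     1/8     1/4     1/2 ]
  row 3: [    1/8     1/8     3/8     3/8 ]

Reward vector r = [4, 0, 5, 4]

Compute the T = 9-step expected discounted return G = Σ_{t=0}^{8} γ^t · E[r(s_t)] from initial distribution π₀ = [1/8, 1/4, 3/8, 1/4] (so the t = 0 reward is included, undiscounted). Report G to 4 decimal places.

G = 11.3833

t=0: π = [0.1250, 0.2500, 0.3750, 0.2500], E[r] = 3.3750, γ^t·E[r] = 3.375000, running G = 3.375000
t=1: π = [0.1563, 0.1719, 0.2969, 0.3750], E[r] = 3.6094, γ^t·E[r] = 2.526563, running G = 5.901563
t=2: π = [0.1465, 0.1660, 0.3164, 0.3711], E[r] = 3.6523, γ^t·E[r] = 1.789648, running G = 7.691211
t=3: π = [0.1458, 0.1641, 0.3147, 0.3755], E[r] = 3.6584, γ^t·E[r] = 1.254847, running G = 8.946058
t=4: π = [0.1455, 0.1637, 0.3152, 0.3756], E[r] = 3.6602, γ^t·E[r] = 0.878825, running G = 9.824884
t=5: π = [0.1455, 0.1637, 0.3151, 0.3757], E[r] = 3.6605, γ^t·E[r] = 0.615224, running G = 10.440108
t=6: π = [0.1455, 0.1636, 0.3152, 0.3758], E[r] = 3.6606, γ^t·E[r] = 0.430665, running G = 10.870773
t=7: π = [0.1455, 0.1636, 0.3152, 0.3758], E[r] = 3.6606, γ^t·E[r] = 0.301466, running G = 11.172239
t=8: π = [0.1455, 0.1636, 0.3152, 0.3758], E[r] = 3.6606, γ^t·E[r] = 0.211027, running G = 11.383266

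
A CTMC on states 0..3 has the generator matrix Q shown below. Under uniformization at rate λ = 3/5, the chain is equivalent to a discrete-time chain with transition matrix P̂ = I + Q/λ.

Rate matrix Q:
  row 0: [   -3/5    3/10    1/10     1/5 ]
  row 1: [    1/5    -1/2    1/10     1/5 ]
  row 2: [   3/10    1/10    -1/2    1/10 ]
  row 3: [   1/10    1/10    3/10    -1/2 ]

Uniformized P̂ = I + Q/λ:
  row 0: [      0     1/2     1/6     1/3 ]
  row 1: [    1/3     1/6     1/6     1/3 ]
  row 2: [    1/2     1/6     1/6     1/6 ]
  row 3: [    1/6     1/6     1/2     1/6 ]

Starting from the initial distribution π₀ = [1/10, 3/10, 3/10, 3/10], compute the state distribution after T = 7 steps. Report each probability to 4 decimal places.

π = [0.2500, 0.2499, 0.2500, 0.2500]

t=0: π = [0.1000, 0.3000, 0.3000, 0.3000]
t=1: π = [0.3000, 0.2000, 0.2667, 0.2333]
t=2: π = [0.2389, 0.2667, 0.2444, 0.2500]
t=3: π = [0.2528, 0.2463, 0.2500, 0.2509]
t=4: π = [0.2489, 0.2509, 0.2503, 0.2498]
t=5: π = [0.2504, 0.2496, 0.2499, 0.2500]
t=6: π = [0.2498, 0.2501, 0.2500, 0.2500]
t=7: π = [0.2500, 0.2499, 0.2500, 0.2500]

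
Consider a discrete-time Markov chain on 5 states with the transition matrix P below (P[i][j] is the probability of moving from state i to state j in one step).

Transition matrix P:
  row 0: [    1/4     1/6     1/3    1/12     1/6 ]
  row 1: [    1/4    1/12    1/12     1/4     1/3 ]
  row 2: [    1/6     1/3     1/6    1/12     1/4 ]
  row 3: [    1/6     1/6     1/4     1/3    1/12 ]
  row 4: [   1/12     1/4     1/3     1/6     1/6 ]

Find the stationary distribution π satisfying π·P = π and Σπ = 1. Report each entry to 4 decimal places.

Balance equations π_j = Σ_i π_i·P[i][j]:
  π_0 = 1/4·π_0 + 1/4·π_1 + 1/6·π_2 + 1/6·π_3 + 1/12·π_4
  π_1 = 1/6·π_0 + 1/12·π_1 + 1/3·π_2 + 1/6·π_3 + 1/4·π_4
  π_2 = 1/3·π_0 + 1/12·π_1 + 1/6·π_2 + 1/4·π_3 + 1/3·π_4
  π_3 = 1/12·π_0 + 1/4·π_1 + 1/12·π_2 + 1/3·π_3 + 1/6·π_4
  normalize: π_0 + π_1 + π_2 + π_3 + π_4 = 1
Solving the linear system gives exactly π = [1851/10181, 4171/20362, 4663/20362, 3653/20362, 4173/20362].

π = [0.1818, 0.2048, 0.2290, 0.1794, 0.2049]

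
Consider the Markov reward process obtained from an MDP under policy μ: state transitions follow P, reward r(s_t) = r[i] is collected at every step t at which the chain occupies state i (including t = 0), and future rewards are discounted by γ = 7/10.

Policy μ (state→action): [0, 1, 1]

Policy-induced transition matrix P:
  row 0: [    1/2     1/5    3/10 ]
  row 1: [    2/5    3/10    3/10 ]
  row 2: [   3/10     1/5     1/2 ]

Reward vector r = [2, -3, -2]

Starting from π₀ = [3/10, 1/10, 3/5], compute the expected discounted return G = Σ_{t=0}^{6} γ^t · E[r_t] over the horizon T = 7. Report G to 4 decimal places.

t=0: π = [0.3000, 0.1000, 0.6000], E[r] = -0.9000, γ^t·E[r] = -0.900000, running G = -0.900000
t=1: π = [0.3700, 0.2100, 0.4200], E[r] = -0.7300, γ^t·E[r] = -0.511000, running G = -1.411000
t=2: π = [0.3950, 0.2210, 0.3840], E[r] = -0.6410, γ^t·E[r] = -0.314090, running G = -1.725090
t=3: π = [0.4011, 0.2221, 0.3768], E[r] = -0.6177, γ^t·E[r] = -0.211871, running G = -1.936961
t=4: π = [0.4024, 0.2222, 0.3754], E[r] = -0.6125, γ^t·E[r] = -0.147059, running G = -2.084020
t=5: π = [0.4027, 0.2222, 0.3751], E[r] = -0.6114, γ^t·E[r] = -0.102757, running G = -2.186777
t=6: π = [0.4028, 0.2222, 0.3750], E[r] = -0.6112, γ^t·E[r] = -0.071903, running G = -2.258680

G = -2.2587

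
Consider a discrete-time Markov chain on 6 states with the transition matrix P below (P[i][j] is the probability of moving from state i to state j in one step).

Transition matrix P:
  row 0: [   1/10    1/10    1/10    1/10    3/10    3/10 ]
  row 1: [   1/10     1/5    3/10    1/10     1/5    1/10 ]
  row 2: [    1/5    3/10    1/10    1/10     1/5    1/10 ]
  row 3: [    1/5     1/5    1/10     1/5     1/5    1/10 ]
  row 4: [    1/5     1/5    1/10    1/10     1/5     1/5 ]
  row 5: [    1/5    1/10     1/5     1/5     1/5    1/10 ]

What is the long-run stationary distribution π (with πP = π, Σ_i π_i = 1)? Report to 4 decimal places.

π = [0.1652, 0.1832, 0.1521, 0.1283, 0.2165, 0.1547]

Balance equations π_j = Σ_i π_i·P[i][j]:
  π_0 = 1/10·π_0 + 1/10·π_1 + 1/5·π_2 + 1/5·π_3 + 1/5·π_4 + 1/5·π_5
  π_1 = 1/10·π_0 + 1/5·π_1 + 3/10·π_2 + 1/5·π_3 + 1/5·π_4 + 1/10·π_5
  π_2 = 1/10·π_0 + 3/10·π_1 + 1/10·π_2 + 1/10·π_3 + 1/10·π_4 + 1/5·π_5
  π_3 = 1/10·π_0 + 1/10·π_1 + 1/10·π_2 + 1/5·π_3 + 1/10·π_4 + 1/5·π_5
  π_4 = 3/10·π_0 + 1/5·π_1 + 1/5·π_2 + 1/5·π_3 + 1/5·π_4 + 1/5·π_5
  normalize: π_0 + π_1 + π_2 + π_3 + π_4 + π_5 = 1
Solving the linear system gives exactly π = [17608/106611, 19534/106611, 16217/106611, 13678/106611, 23083/106611, 5497/35537].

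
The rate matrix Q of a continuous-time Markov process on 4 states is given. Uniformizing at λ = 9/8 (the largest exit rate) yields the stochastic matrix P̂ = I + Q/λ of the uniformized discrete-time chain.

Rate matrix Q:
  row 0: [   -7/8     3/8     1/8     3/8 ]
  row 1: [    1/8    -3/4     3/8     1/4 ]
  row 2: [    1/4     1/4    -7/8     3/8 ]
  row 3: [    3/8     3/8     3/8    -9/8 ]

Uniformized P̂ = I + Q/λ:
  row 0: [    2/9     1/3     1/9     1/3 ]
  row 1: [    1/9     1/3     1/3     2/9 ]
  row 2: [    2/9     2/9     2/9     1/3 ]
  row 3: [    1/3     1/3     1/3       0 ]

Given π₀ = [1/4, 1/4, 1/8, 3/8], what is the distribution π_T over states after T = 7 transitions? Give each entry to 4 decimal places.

t=0: π = [0.2500, 0.2500, 0.1250, 0.3750]
t=1: π = [0.2361, 0.3194, 0.2639, 0.1806]
t=2: π = [0.2068, 0.3040, 0.2515, 0.2377]
t=3: π = [0.2148, 0.3054, 0.2594, 0.2203]
t=4: π = [0.2128, 0.3045, 0.2568, 0.2260]
t=5: π = [0.2135, 0.3048, 0.2575, 0.2242]
t=6: π = [0.2133, 0.3047, 0.2573, 0.2247]
t=7: π = [0.2133, 0.3047, 0.2574, 0.2246]

π = [0.2133, 0.3047, 0.2574, 0.2246]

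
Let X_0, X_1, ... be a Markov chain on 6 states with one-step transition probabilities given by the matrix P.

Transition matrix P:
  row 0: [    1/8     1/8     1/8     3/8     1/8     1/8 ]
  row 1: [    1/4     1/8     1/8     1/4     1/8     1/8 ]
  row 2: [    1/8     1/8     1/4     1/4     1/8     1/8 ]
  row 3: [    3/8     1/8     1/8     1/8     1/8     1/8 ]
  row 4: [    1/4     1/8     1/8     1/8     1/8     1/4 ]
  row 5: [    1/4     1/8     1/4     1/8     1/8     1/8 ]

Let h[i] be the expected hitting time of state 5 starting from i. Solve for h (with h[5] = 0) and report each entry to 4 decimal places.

h = [7.1111, 7.1111, 7.1111, 7.1111, 6.2222, 0.0000]

First-step conditioning: h[5] = 0; for i ≠ 5, h[i] = 1 + Σ_k P[i][k]·h[k].
  h[0] = 1 + 1/8·h[0] + 1/8·h[1] + 1/8·h[2] + 3/8·h[3] + 1/8·h[4]
  h[1] = 1 + 1/4·h[0] + 1/8·h[1] + 1/8·h[2] + 1/4·h[3] + 1/8·h[4]
  h[2] = 1 + 1/8·h[0] + 1/8·h[1] + 1/4·h[2] + 1/4·h[3] + 1/8·h[4]
  h[3] = 1 + 3/8·h[0] + 1/8·h[1] + 1/8·h[2] + 1/8·h[3] + 1/8·h[4]
  h[4] = 1 + 1/4·h[0] + 1/8·h[1] + 1/8·h[2] + 1/8·h[3] + 1/8·h[4]
Solving the 5×5 linear system over states ≠ 5 gives exactly h = [64/9, 64/9, 64/9, 64/9, 56/9, 0] (h[5] = 0 is the target).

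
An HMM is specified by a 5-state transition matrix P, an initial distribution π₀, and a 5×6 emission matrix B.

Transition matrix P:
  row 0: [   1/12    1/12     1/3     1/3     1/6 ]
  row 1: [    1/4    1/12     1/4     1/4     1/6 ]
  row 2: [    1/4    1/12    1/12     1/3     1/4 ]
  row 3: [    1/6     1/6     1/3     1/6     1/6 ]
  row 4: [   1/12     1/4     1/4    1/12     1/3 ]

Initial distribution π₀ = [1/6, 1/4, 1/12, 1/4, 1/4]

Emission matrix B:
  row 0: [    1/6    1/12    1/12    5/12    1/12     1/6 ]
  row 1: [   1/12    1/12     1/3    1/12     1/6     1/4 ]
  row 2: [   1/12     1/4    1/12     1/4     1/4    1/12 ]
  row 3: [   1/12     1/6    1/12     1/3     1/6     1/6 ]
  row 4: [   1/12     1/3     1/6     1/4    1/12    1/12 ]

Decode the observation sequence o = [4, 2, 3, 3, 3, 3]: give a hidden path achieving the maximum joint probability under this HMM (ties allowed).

t=0: δ = [1.389e-02, 4.167e-02, 2.083e-02, 4.167e-02, 2.083e-02]  (obs o_0=4)
t=1: δ = [8.681e-04, 2.315e-03, 1.157e-03, 8.681e-04, 1.157e-03]  ψ = [1, 3, 3, 1, 1]  (obs o_1=2)
t=2: δ = [2.411e-04, 2.411e-05, 1.447e-04, 1.929e-04, 9.645e-05]  ψ = [1, 4, 1, 1, 1]  (obs o_2=3)
t=3: δ = [1.507e-05, 2.679e-06, 2.009e-05, 2.679e-05, 1.005e-05]  ψ = [2, 3, 0, 0, 0]  (obs o_3=3)
t=4: δ = [2.093e-06, 3.721e-07, 2.233e-06, 2.233e-06, 1.256e-06]  ψ = [2, 3, 3, 2, 2]  (obs o_4=3)
t=5: δ = [2.326e-07, 3.101e-08, 1.861e-07, 2.481e-07, 1.395e-07]  ψ = [2, 3, 3, 2, 2]  (obs o_5=3)
backtrack: best end state = 3; path = [3, 1, 0, 3, 2, 3]

path = [3, 1, 0, 3, 2, 3]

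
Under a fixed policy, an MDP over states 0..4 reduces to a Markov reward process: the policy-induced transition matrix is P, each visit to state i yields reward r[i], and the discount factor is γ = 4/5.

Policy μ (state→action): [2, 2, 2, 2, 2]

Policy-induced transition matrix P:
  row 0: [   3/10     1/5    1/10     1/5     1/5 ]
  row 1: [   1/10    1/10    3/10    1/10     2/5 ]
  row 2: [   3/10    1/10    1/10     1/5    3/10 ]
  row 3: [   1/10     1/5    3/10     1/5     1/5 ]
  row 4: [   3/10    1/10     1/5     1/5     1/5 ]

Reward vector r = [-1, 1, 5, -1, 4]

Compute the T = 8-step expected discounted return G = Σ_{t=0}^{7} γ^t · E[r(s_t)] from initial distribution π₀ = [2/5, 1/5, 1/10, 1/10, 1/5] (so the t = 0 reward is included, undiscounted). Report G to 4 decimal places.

G = 6.2348

t=0: π = [0.4000, 0.2000, 0.1000, 0.1000, 0.2000], E[r] = 1.0000, γ^t·E[r] = 1.000000, running G = 1.000000
t=1: π = [0.2400, 0.1500, 0.1800, 0.1800, 0.2500], E[r] = 1.6300, γ^t·E[r] = 1.304000, running G = 2.304000
t=2: π = [0.2340, 0.1420, 0.1910, 0.1850, 0.2480], E[r] = 1.6700, γ^t·E[r] = 1.068800, running G = 3.372800
t=3: π = [0.2346, 0.1419, 0.1902, 0.1858, 0.2475], E[r] = 1.6625, γ^t·E[r] = 0.851200, running G = 4.224000
t=4: π = [0.2345, 0.1420, 0.1903, 0.1858, 0.2474], E[r] = 1.6628, γ^t·E[r] = 0.681091, running G = 4.905091
t=5: π = [0.2344, 0.1420, 0.1903, 0.1858, 0.2474], E[r] = 1.6631, γ^t·E[r] = 0.544964, running G = 5.450055
t=6: π = [0.2344, 0.1420, 0.1903, 0.1858, 0.2474], E[r] = 1.6631, γ^t·E[r] = 0.435966, running G = 5.886021
t=7: π = [0.2344, 0.1420, 0.1903, 0.1858, 0.2474], E[r] = 1.6631, γ^t·E[r] = 0.348771, running G = 6.234792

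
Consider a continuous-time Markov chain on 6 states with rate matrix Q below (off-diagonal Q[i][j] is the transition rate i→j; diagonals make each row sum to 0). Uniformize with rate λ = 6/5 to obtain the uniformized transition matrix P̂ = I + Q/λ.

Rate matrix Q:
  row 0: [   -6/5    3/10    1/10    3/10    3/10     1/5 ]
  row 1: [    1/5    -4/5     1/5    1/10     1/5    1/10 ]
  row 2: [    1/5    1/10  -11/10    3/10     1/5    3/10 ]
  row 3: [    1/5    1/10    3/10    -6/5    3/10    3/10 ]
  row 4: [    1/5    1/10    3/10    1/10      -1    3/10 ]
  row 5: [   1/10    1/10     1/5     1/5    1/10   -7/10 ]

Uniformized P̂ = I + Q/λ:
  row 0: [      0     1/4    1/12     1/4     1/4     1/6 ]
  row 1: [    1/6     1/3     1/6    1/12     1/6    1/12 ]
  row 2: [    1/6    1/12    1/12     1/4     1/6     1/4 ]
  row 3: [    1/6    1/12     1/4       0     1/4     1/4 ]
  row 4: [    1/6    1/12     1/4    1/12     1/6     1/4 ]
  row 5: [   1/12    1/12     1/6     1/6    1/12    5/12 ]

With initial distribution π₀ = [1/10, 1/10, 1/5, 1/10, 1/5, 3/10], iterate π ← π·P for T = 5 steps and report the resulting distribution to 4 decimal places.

t=0: π = [0.1000, 0.1000, 0.2000, 0.1000, 0.2000, 0.3000]
t=1: π = [0.1250, 0.1250, 0.1667, 0.1500, 0.1583, 0.2750]
t=2: π = [0.1229, 0.1354, 0.1681, 0.1424, 0.1667, 0.2646]
t=3: π = [0.1241, 0.1377, 0.1682, 0.1420, 0.1667, 0.2613]
t=4: π = [0.1242, 0.1384, 0.1680, 0.1420, 0.1671, 0.2603]
t=5: π = [0.1243, 0.1386, 0.1681, 0.1419, 0.1672, 0.2600]

π = [0.1243, 0.1386, 0.1681, 0.1419, 0.1672, 0.2600]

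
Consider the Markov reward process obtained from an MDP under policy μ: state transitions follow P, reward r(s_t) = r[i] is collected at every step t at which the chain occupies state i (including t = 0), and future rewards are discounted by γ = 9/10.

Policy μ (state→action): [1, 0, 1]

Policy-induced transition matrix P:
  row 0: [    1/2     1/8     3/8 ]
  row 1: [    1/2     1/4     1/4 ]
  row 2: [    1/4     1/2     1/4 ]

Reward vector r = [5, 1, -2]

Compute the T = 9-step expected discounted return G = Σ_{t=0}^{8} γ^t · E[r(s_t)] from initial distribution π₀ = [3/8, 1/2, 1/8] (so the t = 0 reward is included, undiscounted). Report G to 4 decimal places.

G = 11.4535

t=0: π = [0.3750, 0.5000, 0.1250], E[r] = 2.1250, γ^t·E[r] = 2.125000, running G = 2.125000
t=1: π = [0.4688, 0.2344, 0.2969], E[r] = 1.9844, γ^t·E[r] = 1.785938, running G = 3.910938
t=2: π = [0.4258, 0.2656, 0.3086], E[r] = 1.7773, γ^t·E[r] = 1.439648, running G = 5.350586
t=3: π = [0.4229, 0.2739, 0.3032], E[r] = 1.7817, γ^t·E[r] = 1.298887, running G = 6.649473
t=4: π = [0.4242, 0.2729, 0.3029], E[r] = 1.7882, γ^t·E[r] = 1.173243, running G = 7.822716
t=5: π = [0.4243, 0.2727, 0.3030], E[r] = 1.7881, γ^t·E[r] = 1.055838, running G = 8.878554
t=6: π = [0.4242, 0.2727, 0.3030], E[r] = 1.7879, γ^t·E[r] = 0.950147, running G = 9.828701
t=7: π = [0.4242, 0.2727, 0.3030], E[r] = 1.7879, γ^t·E[r] = 0.855134, running G = 10.683835
t=8: π = [0.4242, 0.2727, 0.3030], E[r] = 1.7879, γ^t·E[r] = 0.769623, running G = 11.453458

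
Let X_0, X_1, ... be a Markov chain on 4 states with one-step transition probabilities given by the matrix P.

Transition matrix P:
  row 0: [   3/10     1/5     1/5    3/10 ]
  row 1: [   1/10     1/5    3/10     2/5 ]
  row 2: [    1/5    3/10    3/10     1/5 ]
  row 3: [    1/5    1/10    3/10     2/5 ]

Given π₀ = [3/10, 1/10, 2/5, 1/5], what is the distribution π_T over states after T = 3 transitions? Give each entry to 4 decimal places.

π = [0.2002, 0.1954, 0.2800, 0.3244]

t=0: π = [0.3000, 0.1000, 0.4000, 0.2000]
t=1: π = [0.2200, 0.2200, 0.2700, 0.2900]
t=2: π = [0.2000, 0.1980, 0.2780, 0.3240]
t=3: π = [0.2002, 0.1954, 0.2800, 0.3244]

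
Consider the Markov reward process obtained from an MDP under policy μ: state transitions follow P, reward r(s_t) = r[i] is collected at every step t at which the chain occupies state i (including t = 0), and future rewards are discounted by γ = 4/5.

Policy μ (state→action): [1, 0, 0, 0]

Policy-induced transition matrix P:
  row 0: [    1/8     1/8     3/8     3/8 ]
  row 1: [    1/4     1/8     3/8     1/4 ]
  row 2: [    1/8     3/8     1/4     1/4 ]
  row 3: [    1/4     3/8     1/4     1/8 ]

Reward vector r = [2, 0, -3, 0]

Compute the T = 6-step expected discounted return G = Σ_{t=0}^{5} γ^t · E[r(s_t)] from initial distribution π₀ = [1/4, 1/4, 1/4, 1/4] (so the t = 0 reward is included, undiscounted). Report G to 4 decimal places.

G = -1.7230

t=0: π = [0.2500, 0.2500, 0.2500, 0.2500], E[r] = -0.2500, γ^t·E[r] = -0.250000, running G = -0.250000
t=1: π = [0.1875, 0.2500, 0.3125, 0.2500], E[r] = -0.5625, γ^t·E[r] = -0.450000, running G = -0.700000
t=2: π = [0.1875, 0.2656, 0.3047, 0.2422], E[r] = -0.5391, γ^t·E[r] = -0.345000, running G = -1.045000
t=3: π = [0.1885, 0.2617, 0.3066, 0.2432], E[r] = -0.5430, γ^t·E[r] = -0.278000, running G = -1.323000
t=4: π = [0.1881, 0.2625, 0.3063, 0.2432], E[r] = -0.5426, γ^t·E[r] = -0.222250, running G = -1.545250
t=5: π = [0.1882, 0.2624, 0.3063, 0.2431], E[r] = -0.5426, γ^t·E[r] = -0.177785, running G = -1.723035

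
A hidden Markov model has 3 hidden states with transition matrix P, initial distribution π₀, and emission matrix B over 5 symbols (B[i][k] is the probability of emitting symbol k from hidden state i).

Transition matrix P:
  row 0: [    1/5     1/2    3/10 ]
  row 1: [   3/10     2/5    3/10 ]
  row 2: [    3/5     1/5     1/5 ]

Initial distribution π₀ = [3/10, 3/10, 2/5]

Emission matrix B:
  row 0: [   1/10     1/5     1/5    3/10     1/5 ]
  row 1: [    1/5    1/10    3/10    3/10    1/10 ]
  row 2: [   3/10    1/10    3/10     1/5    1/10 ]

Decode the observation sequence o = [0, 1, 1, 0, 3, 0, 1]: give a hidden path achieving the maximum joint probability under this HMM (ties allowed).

path = [2, 0, 1, 2, 0, 2, 0]

t=0: δ = [3.000e-02, 6.000e-02, 1.200e-01]  (obs o_0=0)
t=1: δ = [1.440e-02, 2.400e-03, 2.400e-03]  ψ = [2, 1, 2]  (obs o_1=1)
t=2: δ = [5.760e-04, 7.200e-04, 4.320e-04]  ψ = [0, 0, 0]  (obs o_2=1)
t=3: δ = [2.592e-05, 5.760e-05, 6.480e-05]  ψ = [2, 0, 1]  (obs o_3=0)
t=4: δ = [1.166e-05, 6.912e-06, 3.456e-06]  ψ = [2, 1, 1]  (obs o_4=3)
t=5: δ = [2.333e-07, 1.166e-06, 1.050e-06]  ψ = [0, 0, 0]  (obs o_5=0)
t=6: δ = [1.260e-07, 4.666e-08, 3.499e-08]  ψ = [2, 1, 1]  (obs o_6=1)
backtrack: best end state = 0; path = [2, 0, 1, 2, 0, 2, 0]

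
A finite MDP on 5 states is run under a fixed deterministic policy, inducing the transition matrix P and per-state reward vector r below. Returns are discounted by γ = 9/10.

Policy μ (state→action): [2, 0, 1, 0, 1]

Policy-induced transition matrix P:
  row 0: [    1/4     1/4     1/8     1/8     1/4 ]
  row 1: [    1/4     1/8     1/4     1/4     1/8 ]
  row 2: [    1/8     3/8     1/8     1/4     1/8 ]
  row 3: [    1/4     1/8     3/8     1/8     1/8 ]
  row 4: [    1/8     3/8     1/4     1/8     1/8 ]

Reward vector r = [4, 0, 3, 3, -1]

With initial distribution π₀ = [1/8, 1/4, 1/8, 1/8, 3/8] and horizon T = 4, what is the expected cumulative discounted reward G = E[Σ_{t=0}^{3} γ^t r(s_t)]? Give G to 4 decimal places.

G = 5.4130

t=0: π = [0.1250, 0.2500, 0.1250, 0.1250, 0.3750], E[r] = 0.8750, γ^t·E[r] = 0.875000, running G = 0.875000
t=1: π = [0.1875, 0.2656, 0.2344, 0.1719, 0.1406], E[r] = 1.8281, γ^t·E[r] = 1.645313, running G = 2.520313
t=2: π = [0.2031, 0.2422, 0.2188, 0.1875, 0.1484], E[r] = 1.8828, γ^t·E[r] = 1.525078, running G = 4.045391
t=3: π = [0.2041, 0.2422, 0.2207, 0.1826, 0.1504], E[r] = 1.8760, γ^t·E[r] = 1.367587, running G = 5.412978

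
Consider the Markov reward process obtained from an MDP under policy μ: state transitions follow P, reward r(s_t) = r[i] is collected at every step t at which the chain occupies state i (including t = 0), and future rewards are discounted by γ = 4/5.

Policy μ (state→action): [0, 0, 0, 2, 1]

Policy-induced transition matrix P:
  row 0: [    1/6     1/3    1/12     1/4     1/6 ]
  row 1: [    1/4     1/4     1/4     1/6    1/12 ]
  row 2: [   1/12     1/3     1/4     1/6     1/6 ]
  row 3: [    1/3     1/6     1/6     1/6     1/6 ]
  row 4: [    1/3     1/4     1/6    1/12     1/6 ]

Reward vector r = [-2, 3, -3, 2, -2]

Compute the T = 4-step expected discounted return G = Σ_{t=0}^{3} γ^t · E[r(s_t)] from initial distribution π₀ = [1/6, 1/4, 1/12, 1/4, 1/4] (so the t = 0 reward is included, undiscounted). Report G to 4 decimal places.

t=0: π = [0.1667, 0.2500, 0.0833, 0.2500, 0.2500], E[r] = 0.1667, γ^t·E[r] = 0.166667, running G = 0.166667
t=1: π = [0.2639, 0.2500, 0.1806, 0.1597, 0.1458], E[r] = -0.2917, γ^t·E[r] = -0.233333, running G = -0.066667
t=2: π = [0.2234, 0.2737, 0.1806, 0.1765, 0.1458], E[r] = -0.1059, γ^t·E[r] = -0.067778, running G = -0.134444
t=3: π = [0.2282, 0.2690, 0.1859, 0.1731, 0.1439], E[r] = -0.1486, γ^t·E[r] = -0.076099, running G = -0.210543

G = -0.2105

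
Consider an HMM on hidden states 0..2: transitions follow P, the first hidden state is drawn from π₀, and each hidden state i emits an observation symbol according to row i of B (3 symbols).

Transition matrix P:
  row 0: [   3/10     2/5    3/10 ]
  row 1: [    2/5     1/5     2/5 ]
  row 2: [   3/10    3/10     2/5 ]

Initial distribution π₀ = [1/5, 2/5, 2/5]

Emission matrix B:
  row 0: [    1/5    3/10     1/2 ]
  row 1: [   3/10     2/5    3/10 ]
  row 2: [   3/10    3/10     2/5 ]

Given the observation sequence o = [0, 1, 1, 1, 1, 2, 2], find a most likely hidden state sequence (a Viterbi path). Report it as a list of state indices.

t=0: δ = [4.000e-02, 1.200e-01, 1.200e-01]  (obs o_0=0)
t=1: δ = [1.440e-02, 1.440e-02, 1.440e-02]  ψ = [1, 2, 1]  (obs o_1=1)
t=2: δ = [1.728e-03, 2.304e-03, 1.728e-03]  ψ = [1, 0, 1]  (obs o_2=1)
t=3: δ = [2.765e-04, 2.765e-04, 2.765e-04]  ψ = [1, 0, 1]  (obs o_3=1)
t=4: δ = [3.318e-05, 4.424e-05, 3.318e-05]  ψ = [1, 0, 1]  (obs o_4=1)
t=5: δ = [8.847e-06, 3.981e-06, 7.078e-06]  ψ = [1, 0, 1]  (obs o_5=2)
t=6: δ = [1.327e-06, 1.062e-06, 1.132e-06]  ψ = [0, 0, 2]  (obs o_6=2)
backtrack: best end state = 0; path = [1, 0, 1, 0, 1, 0, 0]

path = [1, 0, 1, 0, 1, 0, 0]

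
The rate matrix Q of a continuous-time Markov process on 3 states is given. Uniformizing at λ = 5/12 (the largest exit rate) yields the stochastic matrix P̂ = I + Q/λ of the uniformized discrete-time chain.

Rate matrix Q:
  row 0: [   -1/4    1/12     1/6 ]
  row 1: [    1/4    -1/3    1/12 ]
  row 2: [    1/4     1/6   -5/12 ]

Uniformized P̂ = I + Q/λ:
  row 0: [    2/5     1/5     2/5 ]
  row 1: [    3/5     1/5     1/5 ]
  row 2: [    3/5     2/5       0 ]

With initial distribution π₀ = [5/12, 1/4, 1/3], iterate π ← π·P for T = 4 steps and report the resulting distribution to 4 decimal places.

t=0: π = [0.4167, 0.2500, 0.3333]
t=1: π = [0.5167, 0.2667, 0.2167]
t=2: π = [0.4967, 0.2433, 0.2600]
t=3: π = [0.5007, 0.2520, 0.2473]
t=4: π = [0.4999, 0.2495, 0.2507]

π = [0.4999, 0.2495, 0.2507]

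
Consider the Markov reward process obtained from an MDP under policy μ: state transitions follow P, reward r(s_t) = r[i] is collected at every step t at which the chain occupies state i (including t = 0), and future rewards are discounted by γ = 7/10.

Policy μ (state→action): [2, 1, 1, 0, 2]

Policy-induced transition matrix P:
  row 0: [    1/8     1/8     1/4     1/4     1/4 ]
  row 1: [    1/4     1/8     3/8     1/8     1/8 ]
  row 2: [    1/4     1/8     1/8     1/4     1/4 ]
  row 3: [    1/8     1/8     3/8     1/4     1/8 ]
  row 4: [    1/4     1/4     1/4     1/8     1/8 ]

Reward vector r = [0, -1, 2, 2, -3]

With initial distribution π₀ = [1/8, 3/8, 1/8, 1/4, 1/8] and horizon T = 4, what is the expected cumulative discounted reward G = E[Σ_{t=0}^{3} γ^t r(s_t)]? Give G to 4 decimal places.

G = 0.4652

t=0: π = [0.1250, 0.3750, 0.1250, 0.2500, 0.1250], E[r] = 0.0000, γ^t·E[r] = 0.000000, running G = 0.000000
t=1: π = [0.2031, 0.1406, 0.3125, 0.1875, 0.1563], E[r] = 0.3906, γ^t·E[r] = 0.273438, running G = 0.273438
t=2: π = [0.2012, 0.1445, 0.2520, 0.2129, 0.1895], E[r] = 0.2168, γ^t·E[r] = 0.106230, running G = 0.379668
t=3: π = [0.1982, 0.1487, 0.2632, 0.2083, 0.1816], E[r] = 0.2493, γ^t·E[r] = 0.085499, running G = 0.465167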